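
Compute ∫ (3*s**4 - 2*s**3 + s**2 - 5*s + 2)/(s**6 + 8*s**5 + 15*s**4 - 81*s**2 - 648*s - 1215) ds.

Factor the denominator: (s - 3)*(s + 3)**2*(s + 5)*(s**2 + 9).
Partial-fraction decomposition: (905*s - 1176)/(5508*(s**2 + 9)) - 2177/(1088*(s + 5)) + 389/(216*(s + 3)) - 323/(216*(s + 3)**2) + 185/(5184*(s - 3)).
Integrate each term; A/(s−a) gives A·log|s−a|; the (Bs+D)/(s²+p²) term gives a log and an atan.

185*log(s - 3)/5184 + 389*log(s + 3)/216 - 2177*log(s + 5)/1088 + 905*log(s**2 + 9)/11016 - 98*atan(s/3)/1377 + 323/(216*s + 648) + C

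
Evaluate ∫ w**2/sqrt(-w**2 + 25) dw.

-w*sqrt(-w**2 + 25)/2 + 25*asin(w/5)/2 + C

Substitute w = 5·sin(θ), so dw = 5·cos(θ) dθ and the radical becomes sqrt(-w**2 + 25) = 5·cos(θ) by the Pythagorean identity.
Integrate the resulting trig expression in θ, then back-substitute θ = asin(w/5), sin(θ) = w/5, cos(θ) = sqrt(-w**2 + 25)/5 (absorbing any constant into C).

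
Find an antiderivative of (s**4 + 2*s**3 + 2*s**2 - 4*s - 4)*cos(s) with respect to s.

s**4*sin(s) + 2*s**3*sin(s) + 4*s**3*cos(s) - 10*s**2*sin(s) + 6*s**2*cos(s) - 16*s*sin(s) - 20*s*cos(s) + 16*sin(s) - 16*cos(s) + C

Use integration by parts with u = s**4 + 2*s**3 + 2*s**2 - 4*s - 4, dv = cos(s) ds, so v = sin(s).
Apply parts 4 times (tabular method): alternate signs, differentiate u down to 0, integrate dv up.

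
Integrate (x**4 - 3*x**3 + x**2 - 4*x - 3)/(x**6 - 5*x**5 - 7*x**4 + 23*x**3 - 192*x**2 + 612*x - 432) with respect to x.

Factor the denominator: (x - 6)*(x - 2)*(x - 1)*(x + 4)*(x**2 + 9).
Partial-fraction decomposition: -23*(9*x - 86)/(8125*(x**2 + 9)) - 159/(2500*(x + 4)) - 4/(125*(x - 1)) + 5/(104*(x - 2)) + 73/(1000*(x - 6)).
Integrate each term; A/(x−a) gives A·log|x−a|; the (Bx+D)/(x²+p²) term gives a log and an atan.

73*log(x - 6)/1000 + 5*log(x - 2)/104 - 4*log(x - 1)/125 - 159*log(x + 4)/2500 - 207*log(x**2 + 9)/16250 + 1978*atan(x/3)/24375 + C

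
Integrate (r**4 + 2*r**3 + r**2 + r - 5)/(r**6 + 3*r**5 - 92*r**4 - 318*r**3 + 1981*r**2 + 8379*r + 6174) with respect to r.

Factor the denominator: (r - 7)**2*(r + 1)*(r + 3)*(r + 6)*(r + 7).
Partial-fraction decomposition: -73/(196*(r + 7)) + 889/(2535*(r + 6)) - 7/(600*(r + 3)) - 1/(640*(r + 1)) + 927149/(26499200*(r - 7)) + 1569/(7280*(r - 7)**2).
Integrate each term; A/(r−a) gives A·log|r−a|; A/(r−a)² gives −A/(r−a).

927149*log(r - 7)/26499200 - log(r + 1)/640 - 7*log(r + 3)/600 + 889*log(r + 6)/2535 - 73*log(r + 7)/196 - 1569/(7280*r - 50960) + C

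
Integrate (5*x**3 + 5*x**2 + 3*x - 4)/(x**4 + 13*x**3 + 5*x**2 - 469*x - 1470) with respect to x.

98*log(x - 6)/143 + 519*log(x + 5)/44 - 389*log(x + 7)/52 + 115/(2*x + 14) + C

Factor the denominator: (x - 6)*(x + 5)*(x + 7)**2.
Partial-fraction decomposition: -389/(52*(x + 7)) - 115/(2*(x + 7)**2) + 519/(44*(x + 5)) + 98/(143*(x - 6)).
Integrate each term; A/(x−a) gives A·log|x−a|; A/(x−a)² gives −A/(x−a).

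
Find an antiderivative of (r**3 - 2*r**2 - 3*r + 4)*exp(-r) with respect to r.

(-r**3 - r**2 + r - 3)*exp(-r) + C

Use integration by parts with u = r**3 - 2*r**2 - 3*r + 4, dv = exp(-r) dr, so v = -exp(-r).
Apply parts 3 times (tabular method): alternate signs, differentiate u down to 0, integrate dv up.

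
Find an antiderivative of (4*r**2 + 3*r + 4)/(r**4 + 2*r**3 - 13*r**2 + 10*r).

Factor the denominator: r*(r - 2)*(r - 1)*(r + 5).
Partial-fraction decomposition: -89/(210*(r + 5)) - 11/(6*(r - 1)) + 13/(7*(r - 2)) + 2/(5*r).
Integrate each term: A/(r−a) contributes A·log|r−a|.

2*log(r)/5 + 13*log(r - 2)/7 - 11*log(r - 1)/6 - 89*log(r + 5)/210 + C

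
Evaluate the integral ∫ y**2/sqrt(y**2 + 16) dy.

y*sqrt(y**2 + 16)/2 - 8*log(y + sqrt(y**2 + 16)) + C

Substitute y = 4·tan(θ), so dy = 4·sec(θ)^2 dθ and the radical becomes sqrt(y**2 + 16) = 4·sec(θ) by the Pythagorean identity.
Integrate the resulting trig expression in θ, then back-substitute tan(θ) = y/4, sec(θ) = sqrt(y**2 + 16)/4 (absorbing any constant into C).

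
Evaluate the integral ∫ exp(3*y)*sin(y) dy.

Let I denote the integral. Integrate by parts with u = sin(y), dv = exp(3*y) dy, so v = exp(3*y)/3: I = exp(3*y)*sin(y)/3 − (1/3)·∫ exp(3*y)*cos(y) dy.
Apply parts again with u = cos(y), dv = exp(3*y) dy: ∫ exp(3*y)*cos(y) dy = exp(3*y)*cos(y)/3 + (1/3)·I. Substituting back brings back I: I = exp(3*y)*sin(y)/3 - exp(3*y)*cos(y)/9 − (1/9)·I.
Solving for I: (1 + 1/9)·I equals the remaining terms, so I = (9/10)·(exp(3*y)*sin(y)/3 - exp(3*y)*cos(y)/9).

3*exp(3*y)*sin(y)/10 - exp(3*y)*cos(y)/10 + C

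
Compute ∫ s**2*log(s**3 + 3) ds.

Let u = s**3 + 3, so du = (3*s**2) ds.
The integral becomes (1/3)·∫ log(u) du; integrate by parts with u′=log(u), dv′=du.

s**3*log(s**3 + 3)/3 - s**3/3 + log(s**3 + 3) + C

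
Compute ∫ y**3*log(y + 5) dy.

y**4*log(y + 5)/4 - y**4/16 + 5*y**3/12 - 25*y**2/8 + 125*y/4 - 625*log(y + 5)/4 + C

Use integration by parts with u = log(y + 5), dv = y**3 dy.
Then du = 1/(y + 5) dy and v = y**4/4.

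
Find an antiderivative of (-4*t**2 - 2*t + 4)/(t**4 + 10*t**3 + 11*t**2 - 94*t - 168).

-19*log(t - 3)/175 + 4*log(t + 2)/25 - 26*log(t + 4)/21 + 89*log(t + 7)/75 + C

Factor the denominator: (t - 3)*(t + 2)*(t + 4)*(t + 7).
Partial-fraction decomposition: 89/(75*(t + 7)) - 26/(21*(t + 4)) + 4/(25*(t + 2)) - 19/(175*(t - 3)).
Integrate each term: A/(t−a) contributes A·log|t−a|.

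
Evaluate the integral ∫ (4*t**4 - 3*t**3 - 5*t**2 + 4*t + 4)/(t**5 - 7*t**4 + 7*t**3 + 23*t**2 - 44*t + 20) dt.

Factor the denominator: (t - 5)*(t - 2)*(t - 1)**2*(t + 2).
Partial-fraction decomposition: 16/(63*(t + 2)) + 7/(18*(t - 1)) + 1/(3*(t - 1)**2) - 8/(3*(t - 2)) + 253/(42*(t - 5)).
Integrate each term; A/(t−a) gives A·log|t−a|; A/(t−a)² gives −A/(t−a).

253*log(t - 5)/42 - 8*log(t - 2)/3 + 7*log(t - 1)/18 + 16*log(t + 2)/63 - 1/(3*t - 3) + C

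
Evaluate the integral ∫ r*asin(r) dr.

r**2*asin(r)/2 + r*sqrt(-r**2 + 1)/4 - asin(r)/4 + C

Use integration by parts with u = arcsin(r), dv = r dr.
Then du = 1/sqrt(-r**2 + 1) dr.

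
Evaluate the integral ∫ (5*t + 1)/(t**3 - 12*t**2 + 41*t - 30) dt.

31*log(t - 6)/5 - 13*log(t - 5)/2 + 3*log(t - 1)/10 + C

Factor the denominator: (t - 6)*(t - 5)*(t - 1).
Partial-fraction decomposition: 3/(10*(t - 1)) - 13/(2*(t - 5)) + 31/(5*(t - 6)).
Integrate each term: A/(t−a) contributes A·log|t−a|.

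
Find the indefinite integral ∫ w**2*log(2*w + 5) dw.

Use integration by parts with u = log(2*w + 5), dv = w**2 dw.
Then du = 2/(2*w + 5) dw and v = w**3/3.

w**3*log(2*w + 5)/3 - w**3/9 + 5*w**2/12 - 25*w/12 + 125*log(2*w + 5)/24 + C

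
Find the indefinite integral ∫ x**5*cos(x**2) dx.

x**4*sin(x**2)/2 + x**2*cos(x**2) - sin(x**2) + C

Let u = x², du = 2x dx; rewrite as (1/2)∫ u^2·cos(1u) du.
Now integrate by parts 2 times.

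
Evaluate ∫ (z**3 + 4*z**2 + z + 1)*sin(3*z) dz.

Use integration by parts with u = z**3 + 4*z**2 + z + 1, dv = sin(3*z) dz, so v = -cos(3*z)/3.
Apply parts 3 times (tabular method): alternate signs, differentiate u down to 0, integrate dv up.

-z**3*cos(3*z)/3 + z**2*sin(3*z)/3 - 4*z**2*cos(3*z)/3 + 8*z*sin(3*z)/9 - z*cos(3*z)/9 + sin(3*z)/27 - cos(3*z)/27 + C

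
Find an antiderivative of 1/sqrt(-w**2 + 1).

asin(w) + C

Substitute w = sin(θ), so dw = cos(θ) dθ and the radical becomes sqrt(-w**2 + 1) = cos(θ) by the Pythagorean identity.
Integrate the resulting trig expression in θ, then back-substitute θ = asin(w), sin(θ) = w, cos(θ) = sqrt(-w**2 + 1) (absorbing any constant into C).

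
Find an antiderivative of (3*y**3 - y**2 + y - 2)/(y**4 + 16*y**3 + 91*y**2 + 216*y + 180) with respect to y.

-8*log(y + 2)/3 + 95*log(y + 3)/6 - 407*log(y + 5)/6 + 173*log(y + 6)/3 + C

Factor the denominator: (y + 2)*(y + 3)*(y + 5)*(y + 6).
Partial-fraction decomposition: 173/(3*(y + 6)) - 407/(6*(y + 5)) + 95/(6*(y + 3)) - 8/(3*(y + 2)).
Integrate each term: A/(y−a) contributes A·log|y−a|.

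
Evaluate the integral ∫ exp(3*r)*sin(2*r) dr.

3*exp(3*r)*sin(2*r)/13 - 2*exp(3*r)*cos(2*r)/13 + C

Let I denote the integral. Integrate by parts with u = sin(2*r), dv = exp(3*r) dr, so v = exp(3*r)/3: I = exp(3*r)*sin(2*r)/3 − (2/3)·∫ exp(3*r)*cos(2*r) dr.
Apply parts again with u = cos(2*r), dv = exp(3*r) dr: ∫ exp(3*r)*cos(2*r) dr = exp(3*r)*cos(2*r)/3 + (2/3)·I. Substituting back brings back I: I = exp(3*r)*sin(2*r)/3 - 2*exp(3*r)*cos(2*r)/9 − (4/9)·I.
Solving for I: (1 + 4/9)·I equals the remaining terms, so I = (9/13)·(exp(3*r)*sin(2*r)/3 - 2*exp(3*r)*cos(2*r)/9).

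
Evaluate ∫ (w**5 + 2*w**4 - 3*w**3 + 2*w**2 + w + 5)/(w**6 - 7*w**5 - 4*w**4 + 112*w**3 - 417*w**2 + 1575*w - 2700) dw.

Factor the denominator: (w - 5)*(w - 4)*(w - 3)*(w + 5)*(w**2 + 9).
Partial-fraction decomposition: -(137*w - 642)/(1530*(w**2 + 9)) + 145/(2448*(w + 5)) + 175/(144*(w - 3)) - 277/(45*(w - 4)) + 203/(34*(w - 5)).
Integrate each term; A/(w−a) gives A·log|w−a|; the (Bw+D)/(w²+p²) term gives a log and an atan.

203*log(w - 5)/34 - 277*log(w - 4)/45 + 175*log(w - 3)/144 + 145*log(w + 5)/2448 - 137*log(w**2 + 9)/3060 + 107*atan(w/3)/765 + C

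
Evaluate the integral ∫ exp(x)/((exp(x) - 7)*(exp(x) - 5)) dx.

Let u = e^x, du = e^x dx.
The integral becomes ∫ du/((u-5)(u-7)); decompose into partial fractions.

log(exp(x) - 7)/2 - log(exp(x) - 5)/2 + C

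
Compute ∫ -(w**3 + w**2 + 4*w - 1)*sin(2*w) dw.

Use integration by parts with u = w**3 + w**2 + 4*w - 1, dv = -sin(2*w) dw, so v = cos(2*w)/2.
Apply parts 3 times (tabular method): alternate signs, differentiate u down to 0, integrate dv up.

w**3*cos(2*w)/2 - 3*w**2*sin(2*w)/4 + w**2*cos(2*w)/2 - w*sin(2*w)/2 + 5*w*cos(2*w)/4 - 5*sin(2*w)/8 - 3*cos(2*w)/4 + C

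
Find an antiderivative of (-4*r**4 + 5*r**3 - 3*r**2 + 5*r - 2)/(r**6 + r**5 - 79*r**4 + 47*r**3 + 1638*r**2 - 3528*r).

Factor the denominator: r*(r - 6)*(r - 4)*(r - 3)*(r + 7)**2.
Partial-fraction decomposition: 15473867/(100200100*(r + 7)) - 11503/(10010*(r + 7)**2) - 203/(900*(r - 3)) + 367/(484*(r - 4)) - 1046/(1521*(r - 6)) + 1/(1764*r).
Integrate each term; A/(r−a) gives A·log|r−a|; A/(r−a)² gives −A/(r−a).

log(r)/1764 - 1046*log(r - 6)/1521 + 367*log(r - 4)/484 - 203*log(r - 3)/900 + 15473867*log(r + 7)/100200100 + 11503/(10010*r + 70070) + C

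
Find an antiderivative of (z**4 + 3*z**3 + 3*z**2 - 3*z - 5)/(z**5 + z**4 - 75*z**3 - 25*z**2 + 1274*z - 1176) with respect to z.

3551*log(z - 7)/3276 - 479*log(z - 4)/990 - log(z - 1)/1008 - 769*log(z + 6)/910 + 1535*log(z + 7)/1232 + C

Factor the denominator: (z - 7)*(z - 4)*(z - 1)*(z + 6)*(z + 7).
Partial-fraction decomposition: 1535/(1232*(z + 7)) - 769/(910*(z + 6)) - 1/(1008*(z - 1)) - 479/(990*(z - 4)) + 3551/(3276*(z - 7)).
Integrate each term: A/(z−a) contributes A·log|z−a|.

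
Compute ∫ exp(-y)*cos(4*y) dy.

Let I denote the integral. Integrate by parts with u = cos(4*y), dv = exp(-y) dy, so v = -exp(-y): I = -exp(-y)*cos(4*y) − 4·∫ exp(-y)*sin(4*y) dy.
Apply parts again with u = sin(4*y), dv = exp(-y) dy: ∫ exp(-y)*sin(4*y) dy = -exp(-y)*sin(4*y) + 4·I. Substituting back brings back I: I = 4*exp(-y)*sin(4*y) - exp(-y)*cos(4*y) − 16·I.
Solving for I: (1 + 16)·I equals the remaining terms, so I = (1/17)·(4*exp(-y)*sin(4*y) - exp(-y)*cos(4*y)).

4*exp(-y)*sin(4*y)/17 - exp(-y)*cos(4*y)/17 + C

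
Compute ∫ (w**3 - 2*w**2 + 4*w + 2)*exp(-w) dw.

(-w**3 - w**2 - 6*w - 8)*exp(-w) + C

Use integration by parts with u = w**3 - 2*w**2 + 4*w + 2, dv = exp(-w) dw, so v = -exp(-w).
Apply parts 3 times (tabular method): alternate signs, differentiate u down to 0, integrate dv up.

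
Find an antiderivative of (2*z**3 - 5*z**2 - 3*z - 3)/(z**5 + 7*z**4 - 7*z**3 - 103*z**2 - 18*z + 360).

-log(z - 3)/112 + 13*log(z - 2)/210 - 31*log(z + 3)/20 + 199*log(z + 4)/42 - 363*log(z + 5)/112 + C

Factor the denominator: (z - 3)*(z - 2)*(z + 3)*(z + 4)*(z + 5).
Partial-fraction decomposition: -363/(112*(z + 5)) + 199/(42*(z + 4)) - 31/(20*(z + 3)) + 13/(210*(z - 2)) - 1/(112*(z - 3)).
Integrate each term: A/(z−a) contributes A·log|z−a|.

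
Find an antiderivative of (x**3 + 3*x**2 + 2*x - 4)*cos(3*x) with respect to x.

Use integration by parts with u = x**3 + 3*x**2 + 2*x - 4, dv = cos(3*x) dx, so v = sin(3*x)/3.
Apply parts 3 times (tabular method): alternate signs, differentiate u down to 0, integrate dv up.

x**3*sin(3*x)/3 + x**2*sin(3*x) + x**2*cos(3*x)/3 + 4*x*sin(3*x)/9 + 2*x*cos(3*x)/3 - 14*sin(3*x)/9 + 4*cos(3*x)/27 + C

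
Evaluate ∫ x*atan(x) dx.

x**2*atan(x)/2 - x/2 + atan(x)/2 + C

Use integration by parts with u = arctan(x), dv = x dx.
Then du = 1/(x**2 + 1) dx.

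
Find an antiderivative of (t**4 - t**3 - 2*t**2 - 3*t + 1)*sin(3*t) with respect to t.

Use integration by parts with u = t**4 - t**3 - 2*t**2 - 3*t + 1, dv = sin(3*t) dt, so v = -cos(3*t)/3.
Apply parts 4 times (tabular method): alternate signs, differentiate u down to 0, integrate dv up.

-t**4*cos(3*t)/3 + 4*t**3*sin(3*t)/9 + t**3*cos(3*t)/3 - t**2*sin(3*t)/3 + 10*t**2*cos(3*t)/9 - 20*t*sin(3*t)/27 + 7*t*cos(3*t)/9 - 7*sin(3*t)/27 - 47*cos(3*t)/81 + C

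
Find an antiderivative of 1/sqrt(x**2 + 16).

log(x + sqrt(x**2 + 16)) + C

Substitute x = 4·tan(θ), so dx = 4·sec(θ)^2 dθ and the radical becomes sqrt(x**2 + 16) = 4·sec(θ) by the Pythagorean identity.
Integrate the resulting trig expression in θ, then back-substitute tan(θ) = x/4, sec(θ) = sqrt(x**2 + 16)/4 (absorbing any constant into C).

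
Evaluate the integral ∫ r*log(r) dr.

Use integration by parts with u = log(r), dv = r dr.
Then du = 1/r dr and v = r**2/2.

r**2*log(r)/2 - r**2/4 + C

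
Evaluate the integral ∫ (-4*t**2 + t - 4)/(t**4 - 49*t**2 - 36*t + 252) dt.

Factor the denominator: (t - 7)*(t - 2)*(t + 3)*(t + 6).
Partial-fraction decomposition: 77/(156*(t + 6)) - 43/(150*(t + 3)) + 9/(100*(t - 2)) - 193/(650*(t - 7)).
Integrate each term: A/(t−a) contributes A·log|t−a|.

-193*log(t - 7)/650 + 9*log(t - 2)/100 - 43*log(t + 3)/150 + 77*log(t + 6)/156 + C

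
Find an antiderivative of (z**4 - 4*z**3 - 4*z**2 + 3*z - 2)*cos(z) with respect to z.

Use integration by parts with u = z**4 - 4*z**3 - 4*z**2 + 3*z - 2, dv = cos(z) dz, so v = sin(z).
Apply parts 4 times (tabular method): alternate signs, differentiate u down to 0, integrate dv up.

z**4*sin(z) - 4*z**3*sin(z) + 4*z**3*cos(z) - 16*z**2*sin(z) - 12*z**2*cos(z) + 27*z*sin(z) - 32*z*cos(z) + 30*sin(z) + 27*cos(z) + C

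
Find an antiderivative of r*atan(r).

r**2*atan(r)/2 - r/2 + atan(r)/2 + C

Use integration by parts with u = arctan(r), dv = r dr.
Then du = 1/(r**2 + 1) dr.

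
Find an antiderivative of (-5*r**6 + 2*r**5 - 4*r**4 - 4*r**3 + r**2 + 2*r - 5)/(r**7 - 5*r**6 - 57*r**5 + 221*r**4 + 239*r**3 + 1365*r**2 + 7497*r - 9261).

-965500979*log(r - 7)/296704800 - 13*log(r - 1)/11520 + 4349*log(r + 3)/28800 - 630061*log(r + 7)/363776 - 49591*log(r**2 + 9)/605520 - 28577*atan(r/3)/302760 + 565549/(48720*r - 341040) + C

Factor the denominator: (r - 7)**2*(r - 1)*(r + 3)*(r + 7)*(r**2 + 9).
Partial-fraction decomposition: -(49591*r + 85731)/(302760*(r**2 + 9)) - 630061/(363776*(r + 7)) + 4349/(28800*(r + 3)) - 13/(11520*(r - 1)) - 965500979/(296704800*(r - 7)) - 565549/(48720*(r - 7)**2).
Integrate each term; A/(r−a) gives A·log|r−a|; the (Br+D)/(r²+p²) term gives a log and an atan.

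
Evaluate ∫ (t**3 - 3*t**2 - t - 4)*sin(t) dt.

Use integration by parts with u = t**3 - 3*t**2 - t - 4, dv = sin(t) dt, so v = -cos(t).
Apply parts 3 times (tabular method): alternate signs, differentiate u down to 0, integrate dv up.

-t**3*cos(t) + 3*t**2*sin(t) + 3*t**2*cos(t) - 6*t*sin(t) + 7*t*cos(t) - 7*sin(t) - 2*cos(t) + C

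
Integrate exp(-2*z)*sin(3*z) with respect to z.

Let I denote the integral. Integrate by parts with u = sin(3*z), dv = exp(-2*z) dz, so v = -exp(-2*z)/2: I = -exp(-2*z)*sin(3*z)/2 + (3/2)·∫ exp(-2*z)*cos(3*z) dz.
Apply parts again with u = cos(3*z), dv = exp(-2*z) dz: ∫ exp(-2*z)*cos(3*z) dz = -exp(-2*z)*cos(3*z)/2 − (3/2)·I. Substituting back brings back I: I = -exp(-2*z)*sin(3*z)/2 - 3*exp(-2*z)*cos(3*z)/4 − (9/4)·I.
Solving for I: (1 + 9/4)·I equals the remaining terms, so I = (4/13)·(-exp(-2*z)*sin(3*z)/2 - 3*exp(-2*z)*cos(3*z)/4).

-2*exp(-2*z)*sin(3*z)/13 - 3*exp(-2*z)*cos(3*z)/13 + C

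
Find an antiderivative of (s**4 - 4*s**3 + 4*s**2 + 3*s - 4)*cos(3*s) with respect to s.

Use integration by parts with u = s**4 - 4*s**3 + 4*s**2 + 3*s - 4, dv = cos(3*s) ds, so v = sin(3*s)/3.
Apply parts 4 times (tabular method): alternate signs, differentiate u down to 0, integrate dv up.

s**4*sin(3*s)/3 - 4*s**3*sin(3*s)/3 + 4*s**3*cos(3*s)/9 + 8*s**2*sin(3*s)/9 - 4*s**2*cos(3*s)/3 + 17*s*sin(3*s)/9 + 16*s*cos(3*s)/27 - 124*sin(3*s)/81 + 17*cos(3*s)/27 + C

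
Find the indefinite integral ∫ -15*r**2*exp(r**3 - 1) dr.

Let u = r**3 - 1, so du = (3*r**2) dr.
Rewriting, the integral becomes -5·∫ e^u du = -5·e^u.
Substituting back, u = r**3 - 1.

-5*exp(r**3 - 1) + C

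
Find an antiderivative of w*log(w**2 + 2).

w**2*log(w**2 + 2)/2 - w**2/2 + log(w**2 + 2) + C

Let u = w**2 + 2, so du = (2*w) dw.
The integral becomes (1/2)·∫ log(u) du; integrate by parts with u′=log(u), dv′=du.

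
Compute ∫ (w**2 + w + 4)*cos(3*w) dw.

Use integration by parts with u = w**2 + w + 4, dv = cos(3*w) dw, so v = sin(3*w)/3.
Apply parts 2 times (tabular method): alternate signs, differentiate u down to 0, integrate dv up.

w**2*sin(3*w)/3 + w*sin(3*w)/3 + 2*w*cos(3*w)/9 + 34*sin(3*w)/27 + cos(3*w)/9 + C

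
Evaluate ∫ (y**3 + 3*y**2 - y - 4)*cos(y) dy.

y**3*sin(y) + 3*y**2*sin(y) + 3*y**2*cos(y) - 7*y*sin(y) + 6*y*cos(y) - 10*sin(y) - 7*cos(y) + C

Use integration by parts with u = y**3 + 3*y**2 - y - 4, dv = cos(y) dy, so v = sin(y).
Apply parts 3 times (tabular method): alternate signs, differentiate u down to 0, integrate dv up.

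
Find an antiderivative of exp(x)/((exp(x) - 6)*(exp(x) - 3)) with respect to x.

Let u = e^x, du = e^x dx.
The integral becomes ∫ du/((u-6)(u-3)); decompose into partial fractions.

log(exp(x) - 6)/3 - log(exp(x) - 3)/3 + C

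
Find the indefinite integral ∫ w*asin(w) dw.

Use integration by parts with u = arcsin(w), dv = w dw.
Then du = 1/sqrt(-w**2 + 1) dw.

w**2*asin(w)/2 + w*sqrt(-w**2 + 1)/4 - asin(w)/4 + C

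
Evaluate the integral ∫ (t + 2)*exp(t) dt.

Use integration by parts with u = t + 2, dv = exp(t) dt, so v = exp(t).
Apply parts 1 times (tabular method): alternate signs, differentiate u down to 0, integrate dv up.

(t + 1)*exp(t) + C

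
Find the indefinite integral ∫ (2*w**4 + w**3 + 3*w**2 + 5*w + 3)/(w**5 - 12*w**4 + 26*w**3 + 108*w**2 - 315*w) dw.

-log(w)/105 + 533*log(w - 7)/56 - 739*log(w - 5)/80 + 13*log(w - 3)/8 + 5*log(w + 3)/48 + C

Factor the denominator: w*(w - 7)*(w - 5)*(w - 3)*(w + 3).
Partial-fraction decomposition: 5/(48*(w + 3)) + 13/(8*(w - 3)) - 739/(80*(w - 5)) + 533/(56*(w - 7)) - 1/(105*w).
Integrate each term: A/(w−a) contributes A·log|w−a|.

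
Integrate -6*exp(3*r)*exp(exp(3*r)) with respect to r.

-2*exp(exp(3*r)) + C

Let u = exp(3*r), so du = (3*exp(3*r)) dr.
Rewriting, the integral becomes -2·∫ e^u du = -2·e^u.
Substituting back, u = exp(3*r).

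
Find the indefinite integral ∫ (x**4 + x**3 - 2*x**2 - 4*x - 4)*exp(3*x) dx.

(27*x**4 - 9*x**3 - 45*x**2 - 78*x - 82)*exp(3*x)/81 + C

Use integration by parts with u = x**4 + x**3 - 2*x**2 - 4*x - 4, dv = exp(3*x) dx, so v = exp(3*x)/3.
Apply parts 4 times (tabular method): alternate signs, differentiate u down to 0, integrate dv up.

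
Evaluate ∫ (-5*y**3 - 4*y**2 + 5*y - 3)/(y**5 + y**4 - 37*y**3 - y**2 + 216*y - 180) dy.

-703*log(y - 5)/1056 + 49*log(y - 2)/120 - log(y - 1)/16 - 27*log(y + 3)/160 + 43*log(y + 6)/88 + C

Factor the denominator: (y - 5)*(y - 2)*(y - 1)*(y + 3)*(y + 6).
Partial-fraction decomposition: 43/(88*(y + 6)) - 27/(160*(y + 3)) - 1/(16*(y - 1)) + 49/(120*(y - 2)) - 703/(1056*(y - 5)).
Integrate each term: A/(y−a) contributes A·log|y−a|.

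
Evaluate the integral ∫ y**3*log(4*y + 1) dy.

Use integration by parts with u = log(4*y + 1), dv = y**3 dy.
Then du = 4/(4*y + 1) dy and v = y**4/4.

y**4*log(4*y + 1)/4 - y**4/16 + y**3/48 - y**2/128 + y/256 - log(4*y + 1)/1024 + C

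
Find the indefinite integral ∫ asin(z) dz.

Use integration by parts with u = arcsin(z), dv = dz.
Then du = 1/sqrt(-z**2 + 1) dz.

z*asin(z) + sqrt(-z**2 + 1) + C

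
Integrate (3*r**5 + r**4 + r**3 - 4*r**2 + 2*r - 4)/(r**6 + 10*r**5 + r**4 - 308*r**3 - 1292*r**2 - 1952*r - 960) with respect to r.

Factor the denominator: (r - 6)*(r + 1)*(r + 2)*(r + 4)**2*(r + 5).
Partial-fraction decomposition: 8989/(132*(r + 5)) - 28973/(450*(r + 4)) + 739/(15*(r + 4)**2) - 7/(6*(r + 2)) + 13/(252*(r + 1)) + 772/(1925*(r - 6)).
Integrate each term; A/(r−a) gives A·log|r−a|; A/(r−a)² gives −A/(r−a).

772*log(r - 6)/1925 + 13*log(r + 1)/252 - 7*log(r + 2)/6 - 28973*log(r + 4)/450 + 8989*log(r + 5)/132 - 739/(15*r + 60) + C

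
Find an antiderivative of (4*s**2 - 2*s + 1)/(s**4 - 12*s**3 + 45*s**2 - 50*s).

Factor the denominator: s*(s - 5)**2*(s - 2).
Partial-fraction decomposition: 13/(18*(s - 2)) - 158/(225*(s - 5)) + 91/(15*(s - 5)**2) - 1/(50*s).
Integrate each term; A/(s−a) gives A·log|s−a|; A/(s−a)² gives −A/(s−a).

-log(s)/50 - 158*log(s - 5)/225 + 13*log(s - 2)/18 - 91/(15*s - 75) + C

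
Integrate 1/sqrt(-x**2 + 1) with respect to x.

Substitute x = sin(θ), so dx = cos(θ) dθ and the radical becomes sqrt(-x**2 + 1) = cos(θ) by the Pythagorean identity.
Integrate the resulting trig expression in θ, then back-substitute θ = asin(x), sin(θ) = x, cos(θ) = sqrt(-x**2 + 1) (absorbing any constant into C).

asin(x) + C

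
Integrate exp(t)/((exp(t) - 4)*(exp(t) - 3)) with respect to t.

Let u = e^t, du = e^t dt.
The integral becomes ∫ du/((u-3)(u-4)); decompose into partial fractions.

log(exp(t) - 4) - log(exp(t) - 3) + C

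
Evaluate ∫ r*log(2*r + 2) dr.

Use integration by parts with u = log(2*r + 2), dv = r dr.
Then du = 2/(2*r + 2) dr and v = r**2/2.

r**2*log(2*r + 2)/2 - r**2/4 + r/2 - log(r + 1)/2 + C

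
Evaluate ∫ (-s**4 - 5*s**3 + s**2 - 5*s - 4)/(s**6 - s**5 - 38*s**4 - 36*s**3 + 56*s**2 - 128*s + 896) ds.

-4106*log(s - 7)/32065 + 11*log(s - 2)/240 + 3637*log(s + 4)/72600 + 681*log(s**2 + 4)/42400 - 717*atan(s/2)/21200 - 4/(55*s + 220) + C

Factor the denominator: (s - 7)*(s - 2)*(s + 4)**2*(s**2 + 4).
Partial-fraction decomposition: 3*(227*s - 478)/(21200*(s**2 + 4)) + 3637/(72600*(s + 4)) + 4/(55*(s + 4)**2) + 11/(240*(s - 2)) - 4106/(32065*(s - 7)).
Integrate each term; A/(s−a) gives A·log|s−a|; the (Bs+D)/(s²+p²) term gives a log and an atan.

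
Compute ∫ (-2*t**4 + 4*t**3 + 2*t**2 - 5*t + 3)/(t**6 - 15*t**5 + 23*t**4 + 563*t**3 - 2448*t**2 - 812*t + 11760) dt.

Factor the denominator: (t - 7)**2*(t - 5)*(t - 4)*(t + 2)*(t + 6).
Partial-fraction decomposition: 3351/(74360*(t + 6)) - 43/(13608*(t + 2)) + 241/(540*(t - 4)) - 361/(154*(t - 5)) + 152437/(82134*(t - 7)) - 1682/(351*(t - 7)**2).
Integrate each term; A/(t−a) gives A·log|t−a|; A/(t−a)² gives −A/(t−a).

152437*log(t - 7)/82134 - 361*log(t - 5)/154 + 241*log(t - 4)/540 - 43*log(t + 2)/13608 + 3351*log(t + 6)/74360 + 1682/(351*t - 2457) + C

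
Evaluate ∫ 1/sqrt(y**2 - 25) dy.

log(y + sqrt(y**2 - 25)) + C

Substitute y = 5·sec(θ), so dy = 5·sec(θ)*tan(θ) dθ and the radical becomes sqrt(y**2 - 25) = 5·tan(θ) by the Pythagorean identity.
Integrate the resulting trig expression in θ, then back-substitute sec(θ) = y/5, tan(θ) = sqrt(y**2 - 25)/5 (absorbing any constant into C).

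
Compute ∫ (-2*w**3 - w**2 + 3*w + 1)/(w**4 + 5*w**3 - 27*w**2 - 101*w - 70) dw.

Factor the denominator: (w - 5)*(w + 1)*(w + 2)*(w + 7).
Partial-fraction decomposition: -617/(360*(w + 7)) + 1/(5*(w + 2)) + 1/(36*(w + 1)) - 37/(72*(w - 5)).
Integrate each term: A/(w−a) contributes A·log|w−a|.

-37*log(w - 5)/72 + log(w + 1)/36 + log(w + 2)/5 - 617*log(w + 7)/360 + C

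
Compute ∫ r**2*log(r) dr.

r**3*log(r)/3 - r**3/9 + C

Use integration by parts with u = log(r), dv = r**2 dr.
Then du = 1/r dr and v = r**3/3.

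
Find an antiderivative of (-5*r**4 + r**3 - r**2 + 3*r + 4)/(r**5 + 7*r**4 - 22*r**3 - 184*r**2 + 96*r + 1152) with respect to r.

Factor the denominator: (r - 4)*(r - 3)*(r + 4)**2*(r + 6).
Partial-fraction decomposition: -3373/(180*(r + 6)) + 2899/(196*(r + 4)) - 171/(14*(r + 4)**2) + 374/(441*(r - 3)) - 19/(10*(r - 4)).
Integrate each term; A/(r−a) gives A·log|r−a|; A/(r−a)² gives −A/(r−a).

-19*log(r - 4)/10 + 374*log(r - 3)/441 + 2899*log(r + 4)/196 - 3373*log(r + 6)/180 + 171/(14*r + 56) + C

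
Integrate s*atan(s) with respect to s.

s**2*atan(s)/2 - s/2 + atan(s)/2 + C

Use integration by parts with u = arctan(s), dv = s ds.
Then du = 1/(s**2 + 1) ds.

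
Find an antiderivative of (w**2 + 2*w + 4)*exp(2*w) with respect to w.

Use integration by parts with u = w**2 + 2*w + 4, dv = exp(2*w) dw, so v = exp(2*w)/2.
Apply parts 2 times (tabular method): alternate signs, differentiate u down to 0, integrate dv up.

(2*w**2 + 2*w + 7)*exp(2*w)/4 + C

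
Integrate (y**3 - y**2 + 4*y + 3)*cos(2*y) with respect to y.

y**3*sin(2*y)/2 - y**2*sin(2*y)/2 + 3*y**2*cos(2*y)/4 + 5*y*sin(2*y)/4 - y*cos(2*y)/2 + 7*sin(2*y)/4 + 5*cos(2*y)/8 + C

Use integration by parts with u = y**3 - y**2 + 4*y + 3, dv = cos(2*y) dy, so v = sin(2*y)/2.
Apply parts 3 times (tabular method): alternate signs, differentiate u down to 0, integrate dv up.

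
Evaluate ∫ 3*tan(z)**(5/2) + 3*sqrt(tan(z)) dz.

Let u = tan(z), so du = (tan(z)**2 + 1) dz.
Rewriting, the integral becomes 3·∫ √u du = 3·(2/3)u^(3/2).
Substituting back, u = tan(z).

2*tan(z)**(3/2) + C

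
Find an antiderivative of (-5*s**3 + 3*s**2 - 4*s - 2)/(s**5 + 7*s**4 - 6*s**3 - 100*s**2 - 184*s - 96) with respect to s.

Factor the denominator: (s - 4)*(s + 1)*(s + 2)**2*(s + 6).
Partial-fraction decomposition: 121/(80*(s + 6)) - 137/(144*(s + 2)) + 29/(12*(s + 2)**2) - 2/(5*(s + 1)) - 29/(180*(s - 4)).
Integrate each term; A/(s−a) gives A·log|s−a|; A/(s−a)² gives −A/(s−a).

-29*log(s - 4)/180 - 2*log(s + 1)/5 - 137*log(s + 2)/144 + 121*log(s + 6)/80 - 29/(12*s + 24) + C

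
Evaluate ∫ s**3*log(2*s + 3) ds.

s**4*log(2*s + 3)/4 - s**4/16 + s**3/8 - 9*s**2/32 + 27*s/32 - 81*log(2*s + 3)/64 + C

Use integration by parts with u = log(2*s + 3), dv = s**3 ds.
Then du = 2/(2*s + 3) ds and v = s**4/4.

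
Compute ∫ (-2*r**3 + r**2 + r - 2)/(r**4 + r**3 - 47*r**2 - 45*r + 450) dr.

Factor the denominator: (r - 6)*(r - 3)*(r + 5)**2.
Partial-fraction decomposition: -2225/(1936*(r + 5)) + 67/(22*(r + 5)**2) + 11/(48*(r - 3)) - 392/(363*(r - 6)).
Integrate each term; A/(r−a) gives A·log|r−a|; A/(r−a)² gives −A/(r−a).

-392*log(r - 6)/363 + 11*log(r - 3)/48 - 2225*log(r + 5)/1936 - 67/(22*r + 110) + C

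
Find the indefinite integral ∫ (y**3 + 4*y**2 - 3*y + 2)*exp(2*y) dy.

(4*y**3 + 10*y**2 - 22*y + 19)*exp(2*y)/8 + C

Use integration by parts with u = y**3 + 4*y**2 - 3*y + 2, dv = exp(2*y) dy, so v = exp(2*y)/2.
Apply parts 3 times (tabular method): alternate signs, differentiate u down to 0, integrate dv up.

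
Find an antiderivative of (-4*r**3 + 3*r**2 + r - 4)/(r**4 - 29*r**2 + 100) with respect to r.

Factor the denominator: (r - 5)*(r - 2)*(r + 2)*(r + 5).
Partial-fraction decomposition: -283/(105*(r + 5)) + 19/(42*(r + 2)) + 11/(42*(r - 2)) - 212/(105*(r - 5)).
Integrate each term: A/(r−a) contributes A·log|r−a|.

-212*log(r - 5)/105 + 11*log(r - 2)/42 + 19*log(r + 2)/42 - 283*log(r + 5)/105 + C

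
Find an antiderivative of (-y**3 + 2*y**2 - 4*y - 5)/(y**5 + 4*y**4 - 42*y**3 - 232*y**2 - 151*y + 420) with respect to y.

Factor the denominator: (y - 7)*(y - 1)*(y + 3)*(y + 4)*(y + 5).
Partial-fraction decomposition: 95/(72*(y + 5)) - 107/(55*(y + 4)) + 13/(20*(y + 3)) + 1/(90*(y - 1)) - 139/(3960*(y - 7)).
Integrate each term: A/(y−a) contributes A·log|y−a|.

-139*log(y - 7)/3960 + log(y - 1)/90 + 13*log(y + 3)/20 - 107*log(y + 4)/55 + 95*log(y + 5)/72 + C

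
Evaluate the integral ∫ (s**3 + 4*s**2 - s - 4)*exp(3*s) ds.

Use integration by parts with u = s**3 + 4*s**2 - s - 4, dv = exp(3*s) ds, so v = exp(3*s)/3.
Apply parts 3 times (tabular method): alternate signs, differentiate u down to 0, integrate dv up.

(s**3 + 3*s**2 - 3*s - 3)*exp(3*s)/3 + C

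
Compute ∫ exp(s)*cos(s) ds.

Let I denote the integral. Integrate by parts with u = cos(s), dv = exp(s) ds, so v = exp(s): I = exp(s)*cos(s) + ∫ exp(s)*sin(s) ds.
Apply parts again with u = sin(s), dv = exp(s) ds: ∫ exp(s)*sin(s) ds = exp(s)*sin(s) − I. Substituting back brings back I: I = exp(s)*sin(s) + exp(s)*cos(s) − I.
Solving for I: (1 + 1)·I equals the remaining terms, so I = (1/2)·(exp(s)*sin(s) + exp(s)*cos(s)).

exp(s)*sin(s)/2 + exp(s)*cos(s)/2 + C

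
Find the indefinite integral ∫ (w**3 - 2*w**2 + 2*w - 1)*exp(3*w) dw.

(3*w**3 - 9*w**2 + 12*w - 7)*exp(3*w)/9 + C

Use integration by parts with u = w**3 - 2*w**2 + 2*w - 1, dv = exp(3*w) dw, so v = exp(3*w)/3.
Apply parts 3 times (tabular method): alternate signs, differentiate u down to 0, integrate dv up.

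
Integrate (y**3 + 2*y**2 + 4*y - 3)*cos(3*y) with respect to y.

y**3*sin(3*y)/3 + 2*y**2*sin(3*y)/3 + y**2*cos(3*y)/3 + 10*y*sin(3*y)/9 + 4*y*cos(3*y)/9 - 31*sin(3*y)/27 + 10*cos(3*y)/27 + C

Use integration by parts with u = y**3 + 2*y**2 + 4*y - 3, dv = cos(3*y) dy, so v = sin(3*y)/3.
Apply parts 3 times (tabular method): alternate signs, differentiate u down to 0, integrate dv up.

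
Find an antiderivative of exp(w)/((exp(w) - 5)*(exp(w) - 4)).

Let u = e^w, du = e^w dw.
The integral becomes ∫ du/((u-5)(u-4)); decompose into partial fractions.

log(exp(w) - 5) - log(exp(w) - 4) + C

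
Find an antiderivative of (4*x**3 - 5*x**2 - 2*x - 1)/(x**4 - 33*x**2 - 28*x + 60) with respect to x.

Factor the denominator: (x - 6)*(x - 1)*(x + 2)*(x + 5).
Partial-fraction decomposition: 28/(9*(x + 5)) - 49/(72*(x + 2)) + 2/(45*(x - 1)) + 61/(40*(x - 6)).
Integrate each term: A/(x−a) contributes A·log|x−a|.

61*log(x - 6)/40 + 2*log(x - 1)/45 - 49*log(x + 2)/72 + 28*log(x + 5)/9 + C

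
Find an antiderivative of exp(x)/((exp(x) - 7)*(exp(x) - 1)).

Let u = e^x, du = e^x dx.
The integral becomes ∫ du/((u-7)(u-1)); decompose into partial fractions.

log(exp(x) - 7)/6 - log(exp(x) - 1)/6 + C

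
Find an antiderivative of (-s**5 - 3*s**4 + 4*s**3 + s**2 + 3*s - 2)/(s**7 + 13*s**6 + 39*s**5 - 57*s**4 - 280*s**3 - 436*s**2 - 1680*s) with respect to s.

Factor the denominator: s*(s - 3)*(s + 4)*(s + 5)*(s + 7)*(s**2 + 4).
Partial-fraction decomposition: -(12013*s - 7082)/(399620*(s**2 + 4)) + 4129/(11130*(s + 7)) - 379/(1160*(s + 5)) + 1/(840*(s + 4)) - 181/(10920*(s - 3)) + 1/(840*s).
Integrate each term; A/(s−a) gives A·log|s−a|; the (Bs+D)/(s²+p²) term gives a log and an atan.

-181*log(s - 3)/10920 - 379*log(s + 5)/1160 + 4129*log(s + 7)/11130 - 12013*log(s**2 + 4)/799240 + log(s**2 + 4*s)/840 + 3541*atan(s/2)/399620 + C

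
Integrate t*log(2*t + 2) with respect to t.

Use integration by parts with u = log(2*t + 2), dv = t dt.
Then du = 2/(2*t + 2) dt and v = t**2/2.

t**2*log(2*t + 2)/2 - t**2/4 + t/2 - log(t + 1)/2 + C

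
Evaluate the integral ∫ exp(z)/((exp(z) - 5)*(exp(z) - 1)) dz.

log(exp(z) - 5)/4 - log(exp(z) - 1)/4 + C

Let u = e^z, du = e^z dz.
The integral becomes ∫ du/((u-5)(u-1)); decompose into partial fractions.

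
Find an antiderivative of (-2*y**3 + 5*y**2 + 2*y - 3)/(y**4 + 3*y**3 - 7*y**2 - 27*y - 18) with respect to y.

-log(y - 3)/20 - log(y + 1)/4 + 29*log(y + 2)/5 - 15*log(y + 3)/2 + C

Factor the denominator: (y - 3)*(y + 1)*(y + 2)*(y + 3).
Partial-fraction decomposition: -15/(2*(y + 3)) + 29/(5*(y + 2)) - 1/(4*(y + 1)) - 1/(20*(y - 3)).
Integrate each term: A/(y−a) contributes A·log|y−a|.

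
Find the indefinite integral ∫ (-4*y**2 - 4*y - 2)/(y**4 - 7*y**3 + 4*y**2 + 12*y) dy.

-log(y)/6 - 85*log(y - 6)/84 + 13*log(y - 2)/12 + 2*log(y + 1)/21 + C

Factor the denominator: y*(y - 6)*(y - 2)*(y + 1).
Partial-fraction decomposition: 2/(21*(y + 1)) + 13/(12*(y - 2)) - 85/(84*(y - 6)) - 1/(6*y).
Integrate each term: A/(y−a) contributes A·log|y−a|.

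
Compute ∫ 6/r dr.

Let u = 2*r**3, so du = (6*r**2) dr.
Rewriting, the integral becomes 2·∫ 1/u du = 2·log(u).
Substituting back, u = 2*r**3.

6*log(r) + 2*log(2) + C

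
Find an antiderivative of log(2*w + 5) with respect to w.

Use integration by parts with u = log(2*w + 5), dv = dw.
Then du = 2/(2*w + 5) dw and v = w.

w*log(2*w + 5) - w + 5*log(2*w + 5)/2 + C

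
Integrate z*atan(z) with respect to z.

z**2*atan(z)/2 - z/2 + atan(z)/2 + C

Use integration by parts with u = arctan(z), dv = z dz.
Then du = 1/(z**2 + 1) dz.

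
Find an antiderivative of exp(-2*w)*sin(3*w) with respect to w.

-2*exp(-2*w)*sin(3*w)/13 - 3*exp(-2*w)*cos(3*w)/13 + C

Let I denote the integral. Integrate by parts with u = sin(3*w), dv = exp(-2*w) dw, so v = -exp(-2*w)/2: I = -exp(-2*w)*sin(3*w)/2 + (3/2)·∫ exp(-2*w)*cos(3*w) dw.
Apply parts again with u = cos(3*w), dv = exp(-2*w) dw: ∫ exp(-2*w)*cos(3*w) dw = -exp(-2*w)*cos(3*w)/2 − (3/2)·I. Substituting back brings back I: I = -exp(-2*w)*sin(3*w)/2 - 3*exp(-2*w)*cos(3*w)/4 − (9/4)·I.
Solving for I: (1 + 9/4)·I equals the remaining terms, so I = (4/13)·(-exp(-2*w)*sin(3*w)/2 - 3*exp(-2*w)*cos(3*w)/4).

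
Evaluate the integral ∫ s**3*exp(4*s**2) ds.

(4*s**2 - 1)*exp(4*s**2)/32 + C

Let u = s², du = 2s ds; rewrite as (1/2)∫ u^1·exp(4u) du.
Now integrate by parts 1 time.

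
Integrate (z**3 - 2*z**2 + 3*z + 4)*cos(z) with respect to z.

Use integration by parts with u = z**3 - 2*z**2 + 3*z + 4, dv = cos(z) dz, so v = sin(z).
Apply parts 3 times (tabular method): alternate signs, differentiate u down to 0, integrate dv up.

z**3*sin(z) - 2*z**2*sin(z) + 3*z**2*cos(z) - 3*z*sin(z) - 4*z*cos(z) + 8*sin(z) - 3*cos(z) + C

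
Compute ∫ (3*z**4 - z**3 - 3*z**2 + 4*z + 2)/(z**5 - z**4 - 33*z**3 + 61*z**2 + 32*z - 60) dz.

1697*log(z - 5)/792 - 19*log(z - 2)/36 + 5*log(z - 1)/56 + log(z + 1)/180 + 1987*log(z + 6)/1540 + C

Factor the denominator: (z - 5)*(z - 2)*(z - 1)*(z + 1)*(z + 6).
Partial-fraction decomposition: 1987/(1540*(z + 6)) + 1/(180*(z + 1)) + 5/(56*(z - 1)) - 19/(36*(z - 2)) + 1697/(792*(z - 5)).
Integrate each term: A/(z−a) contributes A·log|z−a|.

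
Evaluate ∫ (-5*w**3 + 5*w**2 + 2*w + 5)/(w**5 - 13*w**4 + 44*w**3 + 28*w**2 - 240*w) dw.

-log(w)/48 - 883*log(w - 6)/96 + 97*log(w - 5)/7 - 227*log(w - 4)/48 + 61*log(w + 2)/672 + C

Factor the denominator: w*(w - 6)*(w - 5)*(w - 4)*(w + 2).
Partial-fraction decomposition: 61/(672*(w + 2)) - 227/(48*(w - 4)) + 97/(7*(w - 5)) - 883/(96*(w - 6)) - 1/(48*w).
Integrate each term: A/(w−a) contributes A·log|w−a|.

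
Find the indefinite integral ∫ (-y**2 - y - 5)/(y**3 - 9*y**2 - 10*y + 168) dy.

-61*log(y - 7)/11 + 47*log(y - 6)/10 - 17*log(y + 4)/110 + C

Factor the denominator: (y - 7)*(y - 6)*(y + 4).
Partial-fraction decomposition: -17/(110*(y + 4)) + 47/(10*(y - 6)) - 61/(11*(y - 7)).
Integrate each term: A/(y−a) contributes A·log|y−a|.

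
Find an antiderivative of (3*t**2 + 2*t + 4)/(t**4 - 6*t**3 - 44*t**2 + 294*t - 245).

55*log(t - 7)/56 - 89*log(t - 5)/96 + 3*log(t - 1)/64 - 137*log(t + 7)/1344 + C

Factor the denominator: (t - 7)*(t - 5)*(t - 1)*(t + 7).
Partial-fraction decomposition: -137/(1344*(t + 7)) + 3/(64*(t - 1)) - 89/(96*(t - 5)) + 55/(56*(t - 7)).
Integrate each term: A/(t−a) contributes A·log|t−a|.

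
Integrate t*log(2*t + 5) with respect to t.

t**2*log(2*t + 5)/2 - t**2/4 + 5*t/4 - 25*log(2*t + 5)/8 + C

Use integration by parts with u = log(2*t + 5), dv = t dt.
Then du = 2/(2*t + 5) dt and v = t**2/2.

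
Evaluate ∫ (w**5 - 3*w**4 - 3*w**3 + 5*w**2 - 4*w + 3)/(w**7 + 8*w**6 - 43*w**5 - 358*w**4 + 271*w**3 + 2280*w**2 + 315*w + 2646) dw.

Factor the denominator: (w - 6)*(w - 3)*(w + 3)*(w + 7)**2*(w**2 + 1).
Partial-fraction decomposition: (18*w - 151)/(92500*(w**2 + 1)) + 115619/(6760000*(w + 7)) + 4541/(5200*(w + 7)**2) - 23/(576*(w + 3)) + 1/(400*(w - 3)) + 1133/(56277*(w - 6)).
Integrate each term; A/(w−a) gives A·log|w−a|; the (Bw+D)/(w²+p²) term gives a log and an atan.

1133*log(w - 6)/56277 + log(w - 3)/400 - 23*log(w + 3)/576 + 115619*log(w + 7)/6760000 + 9*log(w**2 + 1)/92500 - 151*atan(w)/92500 - 4541/(5200*w + 36400) + C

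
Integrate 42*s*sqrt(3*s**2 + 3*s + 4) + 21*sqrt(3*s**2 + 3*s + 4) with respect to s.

Let u = 3*s**2 + 3*s + 4, so du = (6*s + 3) ds.
Rewriting, the integral becomes 7·∫ √u du = 7·(2/3)u^(3/2).
Substituting back, u = 3*s**2 + 3*s + 4.

14*(3*s**2 + 3*s + 4)**(3/2)/3 + C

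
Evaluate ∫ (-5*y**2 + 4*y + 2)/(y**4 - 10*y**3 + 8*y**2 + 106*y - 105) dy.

-43*log(y - 7)/24 + 103*log(y - 5)/64 + log(y - 1)/96 + 11*log(y + 3)/64 + C

Factor the denominator: (y - 7)*(y - 5)*(y - 1)*(y + 3).
Partial-fraction decomposition: 11/(64*(y + 3)) + 1/(96*(y - 1)) + 103/(64*(y - 5)) - 43/(24*(y - 7)).
Integrate each term: A/(y−a) contributes A·log|y−a|.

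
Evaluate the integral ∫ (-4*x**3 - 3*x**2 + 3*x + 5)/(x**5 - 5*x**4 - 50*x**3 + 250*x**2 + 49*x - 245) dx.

Factor the denominator: (x - 7)*(x - 5)*(x - 1)*(x + 1)*(x + 7).
Partial-fraction decomposition: 403/(2688*(x + 7)) - 1/(192*(x + 1)) + 1/(384*(x - 1)) + 185/(192*(x - 5)) - 1493/(1344*(x - 7)).
Integrate each term: A/(x−a) contributes A·log|x−a|.

-1493*log(x - 7)/1344 + 185*log(x - 5)/192 + log(x - 1)/384 - log(x + 1)/192 + 403*log(x + 7)/2688 + C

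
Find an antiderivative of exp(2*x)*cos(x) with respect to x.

Let I denote the integral. Integrate by parts with u = cos(x), dv = exp(2*x) dx, so v = exp(2*x)/2: I = exp(2*x)*cos(x)/2 + (1/2)·∫ exp(2*x)*sin(x) dx.
Apply parts again with u = sin(x), dv = exp(2*x) dx: ∫ exp(2*x)*sin(x) dx = exp(2*x)*sin(x)/2 − (1/2)·I. Substituting back brings back I: I = exp(2*x)*sin(x)/4 + exp(2*x)*cos(x)/2 − (1/4)·I.
Solving for I: (1 + 1/4)·I equals the remaining terms, so I = (4/5)·(exp(2*x)*sin(x)/4 + exp(2*x)*cos(x)/2).

exp(2*x)*sin(x)/5 + 2*exp(2*x)*cos(x)/5 + C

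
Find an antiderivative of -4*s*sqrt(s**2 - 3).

-4*(s**2 - 3)**(3/2)/3 + C

Let u = s**2 - 3, so du = (2*s) ds.
Rewriting, the integral becomes -2·∫ √u du = -2·(2/3)u^(3/2).
Substituting back, u = s**2 - 3.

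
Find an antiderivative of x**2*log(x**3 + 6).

Let u = x**3 + 6, so du = (3*x**2) dx.
The integral becomes (1/3)·∫ log(u) du; integrate by parts with u′=log(u), dv′=du.

x**3*log(x**3 + 6)/3 - x**3/3 + 2*log(x**3 + 6) + C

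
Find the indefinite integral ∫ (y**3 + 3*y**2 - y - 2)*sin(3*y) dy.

-y**3*cos(3*y)/3 + y**2*sin(3*y)/3 - y**2*cos(3*y) + 2*y*sin(3*y)/3 + 5*y*cos(3*y)/9 - 5*sin(3*y)/27 + 8*cos(3*y)/9 + C

Use integration by parts with u = y**3 + 3*y**2 - y - 2, dv = sin(3*y) dy, so v = -cos(3*y)/3.
Apply parts 3 times (tabular method): alternate signs, differentiate u down to 0, integrate dv up.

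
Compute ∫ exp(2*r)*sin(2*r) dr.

Let I denote the integral. Integrate by parts with u = sin(2*r), dv = exp(2*r) dr, so v = exp(2*r)/2: I = exp(2*r)*sin(2*r)/2 − ∫ exp(2*r)*cos(2*r) dr.
Apply parts again with u = cos(2*r), dv = exp(2*r) dr: ∫ exp(2*r)*cos(2*r) dr = exp(2*r)*cos(2*r)/2 + I. Substituting back brings back I: I = exp(2*r)*sin(2*r)/2 - exp(2*r)*cos(2*r)/2 − I.
Solving for I: (1 + 1)·I equals the remaining terms, so I = (1/2)·(exp(2*r)*sin(2*r)/2 - exp(2*r)*cos(2*r)/2).

exp(2*r)*sin(2*r)/4 - exp(2*r)*cos(2*r)/4 + C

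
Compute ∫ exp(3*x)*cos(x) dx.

Let I denote the integral. Integrate by parts with u = cos(x), dv = exp(3*x) dx, so v = exp(3*x)/3: I = exp(3*x)*cos(x)/3 + (1/3)·∫ exp(3*x)*sin(x) dx.
Apply parts again with u = sin(x), dv = exp(3*x) dx: ∫ exp(3*x)*sin(x) dx = exp(3*x)*sin(x)/3 − (1/3)·I. Substituting back brings back I: I = exp(3*x)*sin(x)/9 + exp(3*x)*cos(x)/3 − (1/9)·I.
Solving for I: (1 + 1/9)·I equals the remaining terms, so I = (9/10)·(exp(3*x)*sin(x)/9 + exp(3*x)*cos(x)/3).

exp(3*x)*sin(x)/10 + 3*exp(3*x)*cos(x)/10 + C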